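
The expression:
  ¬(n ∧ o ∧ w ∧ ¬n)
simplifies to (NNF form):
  True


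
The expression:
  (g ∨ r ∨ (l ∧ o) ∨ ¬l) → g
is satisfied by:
  {l: True, g: True, o: False, r: False}
  {g: True, o: False, r: False, l: False}
  {l: True, g: True, r: True, o: False}
  {g: True, r: True, o: False, l: False}
  {g: True, l: True, o: True, r: False}
  {g: True, o: True, r: False, l: False}
  {l: True, g: True, r: True, o: True}
  {g: True, r: True, o: True, l: False}
  {l: True, o: False, r: False, g: False}


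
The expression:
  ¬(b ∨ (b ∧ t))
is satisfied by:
  {b: False}


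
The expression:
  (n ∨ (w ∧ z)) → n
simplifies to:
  n ∨ ¬w ∨ ¬z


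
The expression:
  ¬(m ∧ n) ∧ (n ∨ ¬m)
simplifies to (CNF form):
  ¬m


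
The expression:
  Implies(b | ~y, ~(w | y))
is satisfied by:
  {w: False, y: False, b: False}
  {b: True, w: False, y: False}
  {y: True, w: False, b: False}
  {y: True, w: True, b: False}


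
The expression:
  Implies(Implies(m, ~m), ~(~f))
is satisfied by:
  {m: True, f: True}
  {m: True, f: False}
  {f: True, m: False}


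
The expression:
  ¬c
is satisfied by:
  {c: False}


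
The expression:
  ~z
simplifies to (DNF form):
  ~z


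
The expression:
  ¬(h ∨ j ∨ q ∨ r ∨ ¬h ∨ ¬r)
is never true.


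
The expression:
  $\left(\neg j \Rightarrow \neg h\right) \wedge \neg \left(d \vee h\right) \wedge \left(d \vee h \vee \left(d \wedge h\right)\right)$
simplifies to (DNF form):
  $\text{False}$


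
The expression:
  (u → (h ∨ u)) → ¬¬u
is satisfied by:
  {u: True}


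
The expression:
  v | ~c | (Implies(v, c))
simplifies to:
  True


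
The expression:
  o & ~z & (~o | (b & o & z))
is never true.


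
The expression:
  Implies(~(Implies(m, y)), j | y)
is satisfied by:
  {y: True, j: True, m: False}
  {y: True, j: False, m: False}
  {j: True, y: False, m: False}
  {y: False, j: False, m: False}
  {y: True, m: True, j: True}
  {y: True, m: True, j: False}
  {m: True, j: True, y: False}


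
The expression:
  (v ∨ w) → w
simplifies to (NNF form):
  w ∨ ¬v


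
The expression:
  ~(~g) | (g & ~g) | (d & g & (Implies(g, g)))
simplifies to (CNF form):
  g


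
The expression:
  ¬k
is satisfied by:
  {k: False}


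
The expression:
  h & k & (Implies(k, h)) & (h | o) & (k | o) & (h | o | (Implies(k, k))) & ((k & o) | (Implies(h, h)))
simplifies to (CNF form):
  h & k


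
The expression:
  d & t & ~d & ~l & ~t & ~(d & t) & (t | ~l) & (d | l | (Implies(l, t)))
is never true.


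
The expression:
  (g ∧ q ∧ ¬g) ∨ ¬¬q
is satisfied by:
  {q: True}


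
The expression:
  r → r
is always true.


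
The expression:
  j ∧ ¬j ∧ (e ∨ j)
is never true.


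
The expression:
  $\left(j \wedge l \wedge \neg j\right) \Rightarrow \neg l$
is always true.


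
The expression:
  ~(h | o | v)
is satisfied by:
  {v: False, o: False, h: False}


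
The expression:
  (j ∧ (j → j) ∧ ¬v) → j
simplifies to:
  True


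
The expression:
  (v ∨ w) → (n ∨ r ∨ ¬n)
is always true.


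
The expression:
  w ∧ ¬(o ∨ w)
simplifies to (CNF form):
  False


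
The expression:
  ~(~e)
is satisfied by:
  {e: True}


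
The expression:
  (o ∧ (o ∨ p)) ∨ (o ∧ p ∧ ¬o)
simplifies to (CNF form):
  o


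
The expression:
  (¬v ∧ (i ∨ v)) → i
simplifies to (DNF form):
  True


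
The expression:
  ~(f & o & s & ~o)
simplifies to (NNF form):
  True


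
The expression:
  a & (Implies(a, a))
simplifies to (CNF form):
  a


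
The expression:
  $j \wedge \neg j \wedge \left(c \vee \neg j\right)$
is never true.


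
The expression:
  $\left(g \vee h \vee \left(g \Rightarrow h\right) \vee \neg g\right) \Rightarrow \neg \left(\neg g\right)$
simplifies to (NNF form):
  $g$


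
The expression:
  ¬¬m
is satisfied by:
  {m: True}


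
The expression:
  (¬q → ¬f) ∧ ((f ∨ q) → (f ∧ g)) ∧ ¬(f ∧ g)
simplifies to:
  ¬f ∧ ¬q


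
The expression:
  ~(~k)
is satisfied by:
  {k: True}


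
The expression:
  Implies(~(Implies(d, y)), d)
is always true.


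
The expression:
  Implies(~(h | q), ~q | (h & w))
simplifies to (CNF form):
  True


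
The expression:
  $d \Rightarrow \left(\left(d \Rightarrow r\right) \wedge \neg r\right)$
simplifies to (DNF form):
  $\neg d$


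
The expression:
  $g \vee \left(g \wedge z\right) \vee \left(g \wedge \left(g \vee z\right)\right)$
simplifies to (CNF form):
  $g$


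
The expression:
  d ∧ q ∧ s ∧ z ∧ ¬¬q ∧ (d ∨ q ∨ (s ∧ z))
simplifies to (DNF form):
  d ∧ q ∧ s ∧ z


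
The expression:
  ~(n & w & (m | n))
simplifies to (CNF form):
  ~n | ~w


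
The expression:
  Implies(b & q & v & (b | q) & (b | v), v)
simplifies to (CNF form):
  True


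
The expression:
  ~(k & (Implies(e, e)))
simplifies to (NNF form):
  ~k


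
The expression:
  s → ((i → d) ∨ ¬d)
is always true.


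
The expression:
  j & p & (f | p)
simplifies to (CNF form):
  j & p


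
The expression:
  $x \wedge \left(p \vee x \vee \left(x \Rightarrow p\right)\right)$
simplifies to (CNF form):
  $x$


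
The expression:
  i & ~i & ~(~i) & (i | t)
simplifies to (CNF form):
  False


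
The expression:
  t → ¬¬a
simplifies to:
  a ∨ ¬t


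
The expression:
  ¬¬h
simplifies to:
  h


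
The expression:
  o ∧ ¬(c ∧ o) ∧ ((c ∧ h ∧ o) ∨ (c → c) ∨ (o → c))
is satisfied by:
  {o: True, c: False}


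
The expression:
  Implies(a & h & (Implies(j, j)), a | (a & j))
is always true.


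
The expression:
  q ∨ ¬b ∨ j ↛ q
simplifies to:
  j ∨ q ∨ ¬b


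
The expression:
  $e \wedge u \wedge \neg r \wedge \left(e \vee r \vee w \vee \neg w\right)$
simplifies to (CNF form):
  $e \wedge u \wedge \neg r$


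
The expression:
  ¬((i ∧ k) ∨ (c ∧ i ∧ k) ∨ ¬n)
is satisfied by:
  {n: True, k: False, i: False}
  {i: True, n: True, k: False}
  {k: True, n: True, i: False}


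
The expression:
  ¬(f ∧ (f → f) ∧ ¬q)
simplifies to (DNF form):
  q ∨ ¬f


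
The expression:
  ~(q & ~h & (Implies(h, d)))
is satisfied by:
  {h: True, q: False}
  {q: False, h: False}
  {q: True, h: True}


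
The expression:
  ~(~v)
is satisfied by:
  {v: True}


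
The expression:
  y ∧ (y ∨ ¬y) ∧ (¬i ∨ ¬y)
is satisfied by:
  {y: True, i: False}


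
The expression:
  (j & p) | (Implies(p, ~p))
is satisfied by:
  {j: True, p: False}
  {p: False, j: False}
  {p: True, j: True}


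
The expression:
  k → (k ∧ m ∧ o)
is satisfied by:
  {o: True, m: True, k: False}
  {o: True, m: False, k: False}
  {m: True, o: False, k: False}
  {o: False, m: False, k: False}
  {o: True, k: True, m: True}


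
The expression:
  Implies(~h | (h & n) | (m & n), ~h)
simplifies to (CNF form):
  ~h | ~n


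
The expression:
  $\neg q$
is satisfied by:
  {q: False}


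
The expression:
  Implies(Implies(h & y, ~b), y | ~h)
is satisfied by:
  {y: True, h: False}
  {h: False, y: False}
  {h: True, y: True}


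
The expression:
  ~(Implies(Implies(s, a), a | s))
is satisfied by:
  {a: False, s: False}


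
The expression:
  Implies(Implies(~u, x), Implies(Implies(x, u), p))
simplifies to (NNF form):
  p | ~u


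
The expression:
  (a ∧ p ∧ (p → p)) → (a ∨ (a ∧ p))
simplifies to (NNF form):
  True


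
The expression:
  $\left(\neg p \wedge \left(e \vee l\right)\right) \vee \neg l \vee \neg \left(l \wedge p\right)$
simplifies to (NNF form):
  $\neg l \vee \neg p$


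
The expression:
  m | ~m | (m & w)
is always true.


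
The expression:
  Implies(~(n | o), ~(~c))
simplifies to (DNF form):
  c | n | o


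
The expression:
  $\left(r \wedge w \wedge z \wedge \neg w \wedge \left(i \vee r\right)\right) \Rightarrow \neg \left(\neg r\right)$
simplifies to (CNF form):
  $\text{True}$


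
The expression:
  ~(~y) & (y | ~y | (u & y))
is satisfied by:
  {y: True}


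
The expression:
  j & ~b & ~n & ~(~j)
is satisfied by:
  {j: True, n: False, b: False}


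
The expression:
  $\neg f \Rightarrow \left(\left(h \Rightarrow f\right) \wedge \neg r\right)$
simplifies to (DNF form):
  $f \vee \left(\neg h \wedge \neg r\right)$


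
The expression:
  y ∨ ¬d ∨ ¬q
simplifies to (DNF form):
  y ∨ ¬d ∨ ¬q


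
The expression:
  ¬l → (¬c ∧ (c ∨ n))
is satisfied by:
  {n: True, l: True, c: False}
  {l: True, c: False, n: False}
  {n: True, l: True, c: True}
  {l: True, c: True, n: False}
  {n: True, c: False, l: False}


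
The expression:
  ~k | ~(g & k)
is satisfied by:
  {g: False, k: False}
  {k: True, g: False}
  {g: True, k: False}


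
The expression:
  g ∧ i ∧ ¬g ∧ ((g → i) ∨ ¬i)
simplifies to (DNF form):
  False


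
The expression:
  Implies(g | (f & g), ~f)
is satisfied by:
  {g: False, f: False}
  {f: True, g: False}
  {g: True, f: False}


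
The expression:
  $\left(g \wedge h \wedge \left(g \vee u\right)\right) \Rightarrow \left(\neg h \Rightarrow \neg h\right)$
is always true.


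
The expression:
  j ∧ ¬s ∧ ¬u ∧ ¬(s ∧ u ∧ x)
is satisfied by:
  {j: True, u: False, s: False}


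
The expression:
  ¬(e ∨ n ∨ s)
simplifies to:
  ¬e ∧ ¬n ∧ ¬s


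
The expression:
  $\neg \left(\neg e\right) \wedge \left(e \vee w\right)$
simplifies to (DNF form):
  $e$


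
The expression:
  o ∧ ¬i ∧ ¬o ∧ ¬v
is never true.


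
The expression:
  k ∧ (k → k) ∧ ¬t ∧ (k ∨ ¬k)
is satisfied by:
  {k: True, t: False}


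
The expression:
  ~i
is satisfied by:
  {i: False}


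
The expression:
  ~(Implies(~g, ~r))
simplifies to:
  r & ~g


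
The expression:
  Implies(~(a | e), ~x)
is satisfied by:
  {a: True, e: True, x: False}
  {a: True, e: False, x: False}
  {e: True, a: False, x: False}
  {a: False, e: False, x: False}
  {a: True, x: True, e: True}
  {a: True, x: True, e: False}
  {x: True, e: True, a: False}


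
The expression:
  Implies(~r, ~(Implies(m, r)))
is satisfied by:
  {r: True, m: True}
  {r: True, m: False}
  {m: True, r: False}


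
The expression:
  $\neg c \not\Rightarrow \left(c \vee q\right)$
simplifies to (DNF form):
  $\neg c \wedge \neg q$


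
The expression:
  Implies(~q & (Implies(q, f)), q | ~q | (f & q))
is always true.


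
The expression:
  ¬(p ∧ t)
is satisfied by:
  {p: False, t: False}
  {t: True, p: False}
  {p: True, t: False}


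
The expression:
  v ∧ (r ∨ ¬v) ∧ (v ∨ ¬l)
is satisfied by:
  {r: True, v: True}


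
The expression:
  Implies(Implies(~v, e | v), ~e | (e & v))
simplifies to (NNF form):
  v | ~e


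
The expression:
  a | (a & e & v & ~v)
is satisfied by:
  {a: True}


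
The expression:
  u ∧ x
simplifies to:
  u ∧ x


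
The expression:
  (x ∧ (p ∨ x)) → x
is always true.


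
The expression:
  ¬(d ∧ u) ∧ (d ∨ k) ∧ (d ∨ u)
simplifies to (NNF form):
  (d ∨ k) ∧ (d ∨ u) ∧ (¬d ∨ ¬u)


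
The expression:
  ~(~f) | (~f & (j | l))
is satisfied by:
  {l: True, f: True, j: True}
  {l: True, f: True, j: False}
  {l: True, j: True, f: False}
  {l: True, j: False, f: False}
  {f: True, j: True, l: False}
  {f: True, j: False, l: False}
  {j: True, f: False, l: False}


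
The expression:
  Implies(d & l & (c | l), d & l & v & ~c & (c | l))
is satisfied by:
  {v: True, l: False, d: False, c: False}
  {v: False, l: False, d: False, c: False}
  {c: True, v: True, l: False, d: False}
  {c: True, v: False, l: False, d: False}
  {d: True, v: True, l: False, c: False}
  {d: True, v: False, l: False, c: False}
  {d: True, c: True, v: True, l: False}
  {d: True, c: True, v: False, l: False}
  {l: True, v: True, c: False, d: False}
  {l: True, v: False, c: False, d: False}
  {c: True, l: True, v: True, d: False}
  {c: True, l: True, v: False, d: False}
  {d: True, l: True, v: True, c: False}


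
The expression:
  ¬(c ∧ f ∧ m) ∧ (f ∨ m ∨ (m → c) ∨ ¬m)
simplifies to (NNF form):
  ¬c ∨ ¬f ∨ ¬m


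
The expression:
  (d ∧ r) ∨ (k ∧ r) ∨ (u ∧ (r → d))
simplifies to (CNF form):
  (r ∨ u) ∧ (r ∨ ¬r) ∧ (d ∨ k ∨ u) ∧ (d ∨ k ∨ ¬r) ∧ (d ∨ r ∨ u) ∧ (d ∨ r ∨ ¬r) ∧ (k ∨ r ∨ u) ∧ (k ∨ r ∨ ¬r)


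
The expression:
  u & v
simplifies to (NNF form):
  u & v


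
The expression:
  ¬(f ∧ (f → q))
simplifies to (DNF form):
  ¬f ∨ ¬q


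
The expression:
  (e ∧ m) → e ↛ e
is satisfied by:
  {m: False, e: False}
  {e: True, m: False}
  {m: True, e: False}


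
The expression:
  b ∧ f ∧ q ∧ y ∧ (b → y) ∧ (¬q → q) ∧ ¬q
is never true.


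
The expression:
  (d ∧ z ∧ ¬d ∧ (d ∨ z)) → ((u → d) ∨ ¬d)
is always true.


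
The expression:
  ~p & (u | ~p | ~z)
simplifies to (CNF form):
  ~p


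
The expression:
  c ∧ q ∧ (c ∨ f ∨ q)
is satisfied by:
  {c: True, q: True}


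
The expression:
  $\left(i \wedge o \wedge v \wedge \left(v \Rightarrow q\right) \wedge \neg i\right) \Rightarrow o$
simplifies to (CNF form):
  $\text{True}$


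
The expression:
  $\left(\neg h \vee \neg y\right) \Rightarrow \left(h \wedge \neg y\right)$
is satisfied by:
  {h: True}


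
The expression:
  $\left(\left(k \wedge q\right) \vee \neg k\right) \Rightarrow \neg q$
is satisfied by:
  {q: False}


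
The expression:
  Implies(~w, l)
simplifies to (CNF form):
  l | w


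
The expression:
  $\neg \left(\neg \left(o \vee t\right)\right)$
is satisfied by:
  {t: True, o: True}
  {t: True, o: False}
  {o: True, t: False}


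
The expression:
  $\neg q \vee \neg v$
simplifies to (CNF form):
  $\neg q \vee \neg v$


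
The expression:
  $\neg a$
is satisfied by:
  {a: False}


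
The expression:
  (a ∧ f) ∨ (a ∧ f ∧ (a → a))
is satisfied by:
  {a: True, f: True}


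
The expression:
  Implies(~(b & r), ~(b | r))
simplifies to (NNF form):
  (b & r) | (~b & ~r)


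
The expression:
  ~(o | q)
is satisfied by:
  {q: False, o: False}


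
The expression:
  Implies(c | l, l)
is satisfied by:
  {l: True, c: False}
  {c: False, l: False}
  {c: True, l: True}


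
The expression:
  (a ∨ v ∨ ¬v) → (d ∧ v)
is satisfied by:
  {d: True, v: True}


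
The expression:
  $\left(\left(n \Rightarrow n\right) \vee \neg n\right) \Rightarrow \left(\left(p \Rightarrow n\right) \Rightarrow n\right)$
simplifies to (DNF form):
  $n \vee p$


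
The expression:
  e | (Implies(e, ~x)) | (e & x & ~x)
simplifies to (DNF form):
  True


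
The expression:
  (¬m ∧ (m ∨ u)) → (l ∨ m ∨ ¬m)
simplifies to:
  True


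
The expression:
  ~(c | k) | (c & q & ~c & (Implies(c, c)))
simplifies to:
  ~c & ~k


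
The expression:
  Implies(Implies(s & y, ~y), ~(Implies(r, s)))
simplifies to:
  (s & y) | (r & ~s)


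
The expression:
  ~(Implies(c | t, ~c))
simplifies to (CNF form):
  c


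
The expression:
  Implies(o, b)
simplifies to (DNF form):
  b | ~o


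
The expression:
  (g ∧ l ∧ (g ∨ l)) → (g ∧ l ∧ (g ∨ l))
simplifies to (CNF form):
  True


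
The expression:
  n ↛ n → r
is always true.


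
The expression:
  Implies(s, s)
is always true.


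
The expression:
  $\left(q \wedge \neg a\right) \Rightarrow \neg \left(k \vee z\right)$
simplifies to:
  $a \vee \left(\neg k \wedge \neg z\right) \vee \neg q$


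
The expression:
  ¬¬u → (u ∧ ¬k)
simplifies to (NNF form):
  ¬k ∨ ¬u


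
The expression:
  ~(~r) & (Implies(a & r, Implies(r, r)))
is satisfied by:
  {r: True}


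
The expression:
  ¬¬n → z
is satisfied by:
  {z: True, n: False}
  {n: False, z: False}
  {n: True, z: True}


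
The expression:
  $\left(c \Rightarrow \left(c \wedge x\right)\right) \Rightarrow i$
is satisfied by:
  {i: True, c: True, x: False}
  {i: True, c: False, x: False}
  {i: True, x: True, c: True}
  {i: True, x: True, c: False}
  {c: True, x: False, i: False}


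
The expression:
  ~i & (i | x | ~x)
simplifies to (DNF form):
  ~i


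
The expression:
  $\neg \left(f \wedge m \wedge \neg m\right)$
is always true.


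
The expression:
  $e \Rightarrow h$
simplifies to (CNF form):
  $h \vee \neg e$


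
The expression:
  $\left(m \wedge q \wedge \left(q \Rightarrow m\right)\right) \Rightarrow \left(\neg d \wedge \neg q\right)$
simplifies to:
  $\neg m \vee \neg q$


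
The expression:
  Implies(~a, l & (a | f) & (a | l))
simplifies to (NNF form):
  a | (f & l)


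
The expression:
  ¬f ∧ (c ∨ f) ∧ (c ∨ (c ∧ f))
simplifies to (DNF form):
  c ∧ ¬f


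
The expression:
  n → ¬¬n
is always true.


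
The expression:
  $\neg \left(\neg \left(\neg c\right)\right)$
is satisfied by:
  {c: False}


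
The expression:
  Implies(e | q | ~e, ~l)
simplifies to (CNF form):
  ~l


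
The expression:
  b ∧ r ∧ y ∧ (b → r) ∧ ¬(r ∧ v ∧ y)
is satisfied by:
  {r: True, b: True, y: True, v: False}


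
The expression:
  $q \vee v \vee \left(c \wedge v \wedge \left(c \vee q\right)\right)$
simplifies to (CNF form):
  $q \vee v$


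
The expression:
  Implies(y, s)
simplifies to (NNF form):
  s | ~y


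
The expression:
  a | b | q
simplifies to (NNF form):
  a | b | q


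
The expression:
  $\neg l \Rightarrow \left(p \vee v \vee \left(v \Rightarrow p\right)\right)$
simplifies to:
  $\text{True}$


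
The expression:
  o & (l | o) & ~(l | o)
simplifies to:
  False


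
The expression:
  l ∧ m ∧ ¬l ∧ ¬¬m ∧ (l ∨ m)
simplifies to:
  False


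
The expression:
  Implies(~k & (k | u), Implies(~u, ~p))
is always true.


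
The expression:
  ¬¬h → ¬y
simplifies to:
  ¬h ∨ ¬y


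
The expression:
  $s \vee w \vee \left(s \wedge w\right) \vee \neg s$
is always true.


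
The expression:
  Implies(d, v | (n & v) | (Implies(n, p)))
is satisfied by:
  {v: True, p: True, d: False, n: False}
  {v: True, p: False, d: False, n: False}
  {p: True, n: False, v: False, d: False}
  {n: False, p: False, v: False, d: False}
  {n: True, v: True, p: True, d: False}
  {n: True, v: True, p: False, d: False}
  {n: True, p: True, v: False, d: False}
  {n: True, p: False, v: False, d: False}
  {d: True, v: True, p: True, n: False}
  {d: True, v: True, p: False, n: False}
  {d: True, p: True, v: False, n: False}
  {d: True, p: False, v: False, n: False}
  {n: True, d: True, v: True, p: True}
  {n: True, d: True, v: True, p: False}
  {n: True, d: True, p: True, v: False}


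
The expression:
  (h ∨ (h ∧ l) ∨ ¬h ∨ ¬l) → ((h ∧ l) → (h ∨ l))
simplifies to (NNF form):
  True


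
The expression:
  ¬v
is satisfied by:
  {v: False}


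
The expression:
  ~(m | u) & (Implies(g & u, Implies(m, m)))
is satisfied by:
  {u: False, m: False}


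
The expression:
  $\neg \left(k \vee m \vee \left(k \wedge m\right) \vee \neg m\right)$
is never true.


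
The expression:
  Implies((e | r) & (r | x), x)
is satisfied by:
  {x: True, r: False}
  {r: False, x: False}
  {r: True, x: True}


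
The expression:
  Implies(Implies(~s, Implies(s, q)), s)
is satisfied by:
  {s: True}


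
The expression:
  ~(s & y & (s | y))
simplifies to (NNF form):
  ~s | ~y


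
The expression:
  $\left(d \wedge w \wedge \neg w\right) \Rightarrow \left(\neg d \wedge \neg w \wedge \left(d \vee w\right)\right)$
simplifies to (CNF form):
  $\text{True}$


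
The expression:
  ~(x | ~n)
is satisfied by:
  {n: True, x: False}


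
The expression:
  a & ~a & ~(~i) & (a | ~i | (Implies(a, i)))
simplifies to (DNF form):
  False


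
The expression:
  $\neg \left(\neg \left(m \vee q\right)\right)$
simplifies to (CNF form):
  $m \vee q$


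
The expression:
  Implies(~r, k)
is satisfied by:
  {r: True, k: True}
  {r: True, k: False}
  {k: True, r: False}


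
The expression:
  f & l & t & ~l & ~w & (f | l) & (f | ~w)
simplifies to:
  False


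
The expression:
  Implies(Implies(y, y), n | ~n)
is always true.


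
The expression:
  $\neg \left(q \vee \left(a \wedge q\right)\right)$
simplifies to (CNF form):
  $\neg q$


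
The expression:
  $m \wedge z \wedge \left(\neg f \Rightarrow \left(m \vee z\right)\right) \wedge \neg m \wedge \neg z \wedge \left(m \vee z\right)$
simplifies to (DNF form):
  $\text{False}$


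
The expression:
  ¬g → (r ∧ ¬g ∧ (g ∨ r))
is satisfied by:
  {r: True, g: True}
  {r: True, g: False}
  {g: True, r: False}


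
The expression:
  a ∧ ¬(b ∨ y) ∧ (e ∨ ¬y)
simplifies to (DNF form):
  a ∧ ¬b ∧ ¬y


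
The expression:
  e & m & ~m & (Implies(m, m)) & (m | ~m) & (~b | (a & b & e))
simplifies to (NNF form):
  False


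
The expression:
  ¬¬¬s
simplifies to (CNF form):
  ¬s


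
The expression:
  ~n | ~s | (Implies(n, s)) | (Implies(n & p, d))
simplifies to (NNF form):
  True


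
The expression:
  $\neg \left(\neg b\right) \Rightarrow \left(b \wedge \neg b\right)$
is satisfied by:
  {b: False}


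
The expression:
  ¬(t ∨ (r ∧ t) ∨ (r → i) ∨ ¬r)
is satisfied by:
  {r: True, i: False, t: False}


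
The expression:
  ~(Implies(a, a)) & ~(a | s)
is never true.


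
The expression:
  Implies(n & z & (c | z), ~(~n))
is always true.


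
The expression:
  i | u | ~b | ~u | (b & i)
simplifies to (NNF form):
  True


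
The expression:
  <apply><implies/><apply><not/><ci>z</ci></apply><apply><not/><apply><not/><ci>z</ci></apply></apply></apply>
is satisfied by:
  {z: True}


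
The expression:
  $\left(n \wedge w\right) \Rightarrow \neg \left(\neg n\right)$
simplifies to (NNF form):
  $\text{True}$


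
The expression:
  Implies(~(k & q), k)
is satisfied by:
  {k: True}


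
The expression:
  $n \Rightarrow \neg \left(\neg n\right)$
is always true.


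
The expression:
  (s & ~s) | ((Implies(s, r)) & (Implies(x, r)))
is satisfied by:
  {r: True, x: False, s: False}
  {r: True, s: True, x: False}
  {r: True, x: True, s: False}
  {r: True, s: True, x: True}
  {s: False, x: False, r: False}


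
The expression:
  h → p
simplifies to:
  p ∨ ¬h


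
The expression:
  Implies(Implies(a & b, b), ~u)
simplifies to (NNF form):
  ~u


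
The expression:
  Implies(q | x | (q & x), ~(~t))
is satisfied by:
  {t: True, x: False, q: False}
  {t: True, q: True, x: False}
  {t: True, x: True, q: False}
  {t: True, q: True, x: True}
  {q: False, x: False, t: False}


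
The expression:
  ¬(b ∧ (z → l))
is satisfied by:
  {z: True, b: False, l: False}
  {z: False, b: False, l: False}
  {l: True, z: True, b: False}
  {l: True, z: False, b: False}
  {b: True, z: True, l: False}


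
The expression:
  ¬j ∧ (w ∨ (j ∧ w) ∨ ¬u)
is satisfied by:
  {w: True, u: False, j: False}
  {u: False, j: False, w: False}
  {w: True, u: True, j: False}


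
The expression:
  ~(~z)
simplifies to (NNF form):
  z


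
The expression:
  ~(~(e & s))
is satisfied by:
  {e: True, s: True}


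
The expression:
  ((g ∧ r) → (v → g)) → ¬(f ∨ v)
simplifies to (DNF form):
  ¬f ∧ ¬v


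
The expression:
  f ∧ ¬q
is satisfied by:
  {f: True, q: False}


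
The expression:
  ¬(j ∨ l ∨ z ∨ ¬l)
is never true.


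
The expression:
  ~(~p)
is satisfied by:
  {p: True}


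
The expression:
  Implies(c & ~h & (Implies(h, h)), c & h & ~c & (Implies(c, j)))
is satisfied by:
  {h: True, c: False}
  {c: False, h: False}
  {c: True, h: True}


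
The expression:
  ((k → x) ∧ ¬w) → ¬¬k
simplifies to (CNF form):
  k ∨ w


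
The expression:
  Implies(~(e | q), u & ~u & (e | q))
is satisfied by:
  {q: True, e: True}
  {q: True, e: False}
  {e: True, q: False}


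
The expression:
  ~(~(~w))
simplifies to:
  ~w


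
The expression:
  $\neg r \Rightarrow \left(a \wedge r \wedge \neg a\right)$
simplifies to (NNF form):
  $r$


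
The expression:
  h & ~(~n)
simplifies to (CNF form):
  h & n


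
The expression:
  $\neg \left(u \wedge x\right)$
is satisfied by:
  {u: False, x: False}
  {x: True, u: False}
  {u: True, x: False}


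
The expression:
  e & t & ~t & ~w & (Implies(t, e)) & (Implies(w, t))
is never true.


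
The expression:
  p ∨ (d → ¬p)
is always true.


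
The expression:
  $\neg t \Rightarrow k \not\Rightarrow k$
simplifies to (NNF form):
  $t$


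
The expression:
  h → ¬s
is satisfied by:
  {s: False, h: False}
  {h: True, s: False}
  {s: True, h: False}


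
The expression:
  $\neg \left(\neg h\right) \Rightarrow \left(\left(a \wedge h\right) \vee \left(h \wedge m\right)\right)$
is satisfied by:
  {a: True, m: True, h: False}
  {a: True, h: False, m: False}
  {m: True, h: False, a: False}
  {m: False, h: False, a: False}
  {a: True, m: True, h: True}
  {a: True, h: True, m: False}
  {m: True, h: True, a: False}


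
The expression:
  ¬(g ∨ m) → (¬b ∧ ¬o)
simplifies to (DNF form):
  g ∨ m ∨ (¬b ∧ ¬o)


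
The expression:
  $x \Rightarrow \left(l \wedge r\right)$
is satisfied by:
  {l: True, r: True, x: False}
  {l: True, r: False, x: False}
  {r: True, l: False, x: False}
  {l: False, r: False, x: False}
  {x: True, l: True, r: True}


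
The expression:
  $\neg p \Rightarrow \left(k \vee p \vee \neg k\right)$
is always true.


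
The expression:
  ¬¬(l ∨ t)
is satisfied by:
  {t: True, l: True}
  {t: True, l: False}
  {l: True, t: False}


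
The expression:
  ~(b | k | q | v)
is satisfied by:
  {q: False, v: False, k: False, b: False}


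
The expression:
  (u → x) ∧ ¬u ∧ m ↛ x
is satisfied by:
  {m: True, x: False, u: False}


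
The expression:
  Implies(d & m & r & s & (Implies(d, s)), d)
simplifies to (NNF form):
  True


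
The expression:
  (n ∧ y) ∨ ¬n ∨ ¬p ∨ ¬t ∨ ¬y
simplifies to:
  True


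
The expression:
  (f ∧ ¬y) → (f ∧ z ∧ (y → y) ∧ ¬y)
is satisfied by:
  {y: True, z: True, f: False}
  {y: True, z: False, f: False}
  {z: True, y: False, f: False}
  {y: False, z: False, f: False}
  {f: True, y: True, z: True}
  {f: True, y: True, z: False}
  {f: True, z: True, y: False}


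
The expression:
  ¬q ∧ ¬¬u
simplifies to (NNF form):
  u ∧ ¬q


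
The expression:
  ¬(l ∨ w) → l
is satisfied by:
  {l: True, w: True}
  {l: True, w: False}
  {w: True, l: False}


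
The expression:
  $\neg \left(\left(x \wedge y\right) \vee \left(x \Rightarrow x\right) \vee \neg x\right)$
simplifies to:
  $\text{False}$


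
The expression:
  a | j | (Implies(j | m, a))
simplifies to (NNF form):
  a | j | ~m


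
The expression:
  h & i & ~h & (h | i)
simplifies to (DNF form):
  False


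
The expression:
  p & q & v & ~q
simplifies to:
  False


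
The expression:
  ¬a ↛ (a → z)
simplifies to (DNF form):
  False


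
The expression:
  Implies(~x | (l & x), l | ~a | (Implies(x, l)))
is always true.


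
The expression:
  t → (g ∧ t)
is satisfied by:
  {g: True, t: False}
  {t: False, g: False}
  {t: True, g: True}


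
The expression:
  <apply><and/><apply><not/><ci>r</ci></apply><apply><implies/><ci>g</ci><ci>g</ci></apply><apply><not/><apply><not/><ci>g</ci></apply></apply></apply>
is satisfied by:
  {g: True, r: False}


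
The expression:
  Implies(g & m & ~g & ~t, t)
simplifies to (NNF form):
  True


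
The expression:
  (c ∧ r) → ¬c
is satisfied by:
  {c: False, r: False}
  {r: True, c: False}
  {c: True, r: False}


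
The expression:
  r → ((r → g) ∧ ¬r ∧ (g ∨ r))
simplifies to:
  ¬r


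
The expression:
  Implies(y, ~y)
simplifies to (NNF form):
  ~y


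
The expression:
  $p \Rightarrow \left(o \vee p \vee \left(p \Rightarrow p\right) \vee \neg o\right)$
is always true.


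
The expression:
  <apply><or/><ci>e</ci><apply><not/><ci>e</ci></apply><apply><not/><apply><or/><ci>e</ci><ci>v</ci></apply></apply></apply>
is always true.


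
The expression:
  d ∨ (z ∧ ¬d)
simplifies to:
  d ∨ z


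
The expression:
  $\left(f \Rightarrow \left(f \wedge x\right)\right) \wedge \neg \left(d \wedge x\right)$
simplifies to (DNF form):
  $\left(x \wedge \neg d\right) \vee \left(\neg f \wedge \neg x\right)$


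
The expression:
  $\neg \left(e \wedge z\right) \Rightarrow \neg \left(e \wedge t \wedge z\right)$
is always true.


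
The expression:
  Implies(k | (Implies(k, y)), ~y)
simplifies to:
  ~y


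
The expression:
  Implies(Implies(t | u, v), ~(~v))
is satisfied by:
  {t: True, v: True, u: True}
  {t: True, v: True, u: False}
  {t: True, u: True, v: False}
  {t: True, u: False, v: False}
  {v: True, u: True, t: False}
  {v: True, u: False, t: False}
  {u: True, v: False, t: False}


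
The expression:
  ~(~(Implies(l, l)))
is always true.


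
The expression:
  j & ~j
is never true.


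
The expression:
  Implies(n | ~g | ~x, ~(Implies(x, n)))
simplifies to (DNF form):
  x & ~n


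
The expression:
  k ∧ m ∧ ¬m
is never true.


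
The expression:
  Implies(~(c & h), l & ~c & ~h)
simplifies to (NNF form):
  (c | l) & (c | ~h) & (h | ~c)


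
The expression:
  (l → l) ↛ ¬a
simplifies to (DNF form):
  a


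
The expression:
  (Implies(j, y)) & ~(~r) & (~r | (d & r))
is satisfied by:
  {r: True, y: True, d: True, j: False}
  {r: True, d: True, y: False, j: False}
  {r: True, j: True, y: True, d: True}


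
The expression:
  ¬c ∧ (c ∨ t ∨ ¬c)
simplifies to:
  ¬c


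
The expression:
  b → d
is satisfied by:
  {d: True, b: False}
  {b: False, d: False}
  {b: True, d: True}


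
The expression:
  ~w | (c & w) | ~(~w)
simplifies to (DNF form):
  True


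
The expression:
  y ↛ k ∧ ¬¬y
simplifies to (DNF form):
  y ∧ ¬k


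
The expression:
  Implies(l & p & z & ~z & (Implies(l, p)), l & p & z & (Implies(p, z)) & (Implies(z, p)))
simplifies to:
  True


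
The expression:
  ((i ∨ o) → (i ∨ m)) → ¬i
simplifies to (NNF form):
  ¬i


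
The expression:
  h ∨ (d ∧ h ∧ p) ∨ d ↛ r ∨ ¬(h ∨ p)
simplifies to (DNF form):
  h ∨ (d ∧ ¬r) ∨ ¬p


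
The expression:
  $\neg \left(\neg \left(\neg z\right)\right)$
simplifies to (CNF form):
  $\neg z$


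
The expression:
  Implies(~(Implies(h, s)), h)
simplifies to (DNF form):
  True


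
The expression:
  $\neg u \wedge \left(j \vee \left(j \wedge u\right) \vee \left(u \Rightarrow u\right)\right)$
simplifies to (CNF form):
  $\neg u$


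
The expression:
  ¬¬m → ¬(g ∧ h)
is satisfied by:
  {h: False, m: False, g: False}
  {g: True, h: False, m: False}
  {m: True, h: False, g: False}
  {g: True, m: True, h: False}
  {h: True, g: False, m: False}
  {g: True, h: True, m: False}
  {m: True, h: True, g: False}


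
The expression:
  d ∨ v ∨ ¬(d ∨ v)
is always true.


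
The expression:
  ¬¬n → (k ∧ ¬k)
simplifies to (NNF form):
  ¬n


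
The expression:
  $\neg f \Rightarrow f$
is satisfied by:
  {f: True}


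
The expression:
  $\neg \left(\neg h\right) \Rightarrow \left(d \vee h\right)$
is always true.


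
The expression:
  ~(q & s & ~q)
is always true.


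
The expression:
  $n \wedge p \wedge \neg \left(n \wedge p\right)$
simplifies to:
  $\text{False}$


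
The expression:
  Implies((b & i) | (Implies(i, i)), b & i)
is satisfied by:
  {i: True, b: True}


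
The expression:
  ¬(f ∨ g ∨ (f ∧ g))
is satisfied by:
  {g: False, f: False}


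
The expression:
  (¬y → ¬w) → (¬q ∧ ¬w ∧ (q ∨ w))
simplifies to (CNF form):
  w ∧ ¬y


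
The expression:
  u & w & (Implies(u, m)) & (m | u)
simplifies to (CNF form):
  m & u & w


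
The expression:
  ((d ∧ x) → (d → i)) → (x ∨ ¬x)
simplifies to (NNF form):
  True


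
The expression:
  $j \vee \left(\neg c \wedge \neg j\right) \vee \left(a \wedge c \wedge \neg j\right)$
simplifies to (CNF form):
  $a \vee j \vee \neg c$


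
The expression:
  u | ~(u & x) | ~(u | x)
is always true.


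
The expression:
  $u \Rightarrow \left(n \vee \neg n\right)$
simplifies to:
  $\text{True}$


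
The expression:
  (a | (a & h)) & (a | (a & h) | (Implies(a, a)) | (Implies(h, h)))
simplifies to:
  a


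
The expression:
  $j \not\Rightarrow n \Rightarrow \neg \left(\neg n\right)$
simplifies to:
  $n \vee \neg j$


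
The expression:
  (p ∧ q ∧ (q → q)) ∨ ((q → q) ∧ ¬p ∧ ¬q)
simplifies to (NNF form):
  (p ∧ q) ∨ (¬p ∧ ¬q)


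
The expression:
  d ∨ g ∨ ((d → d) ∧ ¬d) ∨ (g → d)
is always true.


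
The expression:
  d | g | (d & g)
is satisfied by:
  {d: True, g: True}
  {d: True, g: False}
  {g: True, d: False}


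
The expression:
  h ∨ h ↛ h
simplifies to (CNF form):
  h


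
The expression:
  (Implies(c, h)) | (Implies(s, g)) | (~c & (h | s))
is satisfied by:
  {h: True, g: True, s: False, c: False}
  {h: True, s: False, c: False, g: False}
  {g: True, s: False, c: False, h: False}
  {g: False, s: False, c: False, h: False}
  {h: True, c: True, g: True, s: False}
  {h: True, c: True, g: False, s: False}
  {c: True, g: True, h: False, s: False}
  {c: True, h: False, s: False, g: False}
  {g: True, h: True, s: True, c: False}
  {h: True, s: True, g: False, c: False}
  {g: True, s: True, h: False, c: False}
  {s: True, h: False, c: False, g: False}
  {h: True, c: True, s: True, g: True}
  {h: True, c: True, s: True, g: False}
  {c: True, s: True, g: True, h: False}


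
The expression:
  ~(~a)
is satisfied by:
  {a: True}


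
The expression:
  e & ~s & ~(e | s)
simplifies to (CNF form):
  False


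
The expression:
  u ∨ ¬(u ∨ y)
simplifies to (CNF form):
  u ∨ ¬y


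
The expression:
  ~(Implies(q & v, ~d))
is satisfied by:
  {d: True, q: True, v: True}


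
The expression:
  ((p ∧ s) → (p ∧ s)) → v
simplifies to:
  v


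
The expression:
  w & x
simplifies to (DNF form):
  w & x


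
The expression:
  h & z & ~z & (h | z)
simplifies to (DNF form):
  False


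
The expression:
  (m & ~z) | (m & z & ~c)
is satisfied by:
  {m: True, c: False, z: False}
  {m: True, z: True, c: False}
  {m: True, c: True, z: False}


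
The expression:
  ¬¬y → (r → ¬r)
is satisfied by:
  {y: False, r: False}
  {r: True, y: False}
  {y: True, r: False}


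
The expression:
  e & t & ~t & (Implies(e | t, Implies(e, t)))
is never true.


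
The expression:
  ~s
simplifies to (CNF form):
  ~s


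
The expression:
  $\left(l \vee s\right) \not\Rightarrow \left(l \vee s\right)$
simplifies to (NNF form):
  $\text{False}$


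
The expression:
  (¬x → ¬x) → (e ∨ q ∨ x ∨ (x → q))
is always true.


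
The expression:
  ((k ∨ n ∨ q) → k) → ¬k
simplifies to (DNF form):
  ¬k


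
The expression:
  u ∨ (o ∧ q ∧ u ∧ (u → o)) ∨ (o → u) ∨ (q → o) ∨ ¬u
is always true.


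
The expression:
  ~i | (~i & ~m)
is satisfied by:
  {i: False}


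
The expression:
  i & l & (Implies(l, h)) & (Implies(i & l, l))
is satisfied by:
  {h: True, i: True, l: True}


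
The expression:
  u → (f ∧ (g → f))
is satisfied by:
  {f: True, u: False}
  {u: False, f: False}
  {u: True, f: True}


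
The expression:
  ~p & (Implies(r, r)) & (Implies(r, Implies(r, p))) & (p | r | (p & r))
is never true.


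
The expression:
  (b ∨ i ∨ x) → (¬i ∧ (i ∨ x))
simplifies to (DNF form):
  (x ∧ ¬i) ∨ (¬b ∧ ¬i)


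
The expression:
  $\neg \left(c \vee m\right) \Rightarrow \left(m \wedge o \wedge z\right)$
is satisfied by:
  {c: True, m: True}
  {c: True, m: False}
  {m: True, c: False}


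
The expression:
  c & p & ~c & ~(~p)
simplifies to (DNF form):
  False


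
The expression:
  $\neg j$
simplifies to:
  $\neg j$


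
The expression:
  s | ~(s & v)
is always true.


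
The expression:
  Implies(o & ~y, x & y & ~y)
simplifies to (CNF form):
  y | ~o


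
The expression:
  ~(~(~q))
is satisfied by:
  {q: False}


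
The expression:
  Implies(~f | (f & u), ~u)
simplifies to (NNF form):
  ~u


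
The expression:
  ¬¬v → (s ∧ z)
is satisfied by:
  {z: True, s: True, v: False}
  {z: True, s: False, v: False}
  {s: True, z: False, v: False}
  {z: False, s: False, v: False}
  {z: True, v: True, s: True}


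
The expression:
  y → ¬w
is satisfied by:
  {w: False, y: False}
  {y: True, w: False}
  {w: True, y: False}


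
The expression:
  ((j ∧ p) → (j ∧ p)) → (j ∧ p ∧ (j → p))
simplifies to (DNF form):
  j ∧ p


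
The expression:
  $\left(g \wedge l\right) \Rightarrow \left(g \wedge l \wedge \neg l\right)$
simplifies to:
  $\neg g \vee \neg l$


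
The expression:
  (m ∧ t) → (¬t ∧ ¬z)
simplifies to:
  ¬m ∨ ¬t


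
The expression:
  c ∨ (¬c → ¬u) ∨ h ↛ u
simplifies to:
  c ∨ ¬u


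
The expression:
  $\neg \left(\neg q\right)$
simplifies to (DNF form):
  $q$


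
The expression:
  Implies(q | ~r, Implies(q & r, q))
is always true.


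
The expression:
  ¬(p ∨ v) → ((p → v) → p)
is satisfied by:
  {v: True, p: True}
  {v: True, p: False}
  {p: True, v: False}


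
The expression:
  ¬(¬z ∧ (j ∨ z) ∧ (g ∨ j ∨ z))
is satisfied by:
  {z: True, j: False}
  {j: False, z: False}
  {j: True, z: True}


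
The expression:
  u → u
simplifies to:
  True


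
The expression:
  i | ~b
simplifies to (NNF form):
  i | ~b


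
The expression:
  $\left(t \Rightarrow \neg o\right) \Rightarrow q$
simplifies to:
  $q \vee \left(o \wedge t\right)$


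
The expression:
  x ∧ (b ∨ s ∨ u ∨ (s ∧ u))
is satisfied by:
  {b: True, u: True, s: True, x: True}
  {b: True, u: True, x: True, s: False}
  {b: True, s: True, x: True, u: False}
  {b: True, x: True, s: False, u: False}
  {u: True, x: True, s: True, b: False}
  {u: True, x: True, s: False, b: False}
  {x: True, s: True, u: False, b: False}


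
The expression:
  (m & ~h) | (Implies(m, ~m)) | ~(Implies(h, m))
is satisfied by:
  {h: False, m: False}
  {m: True, h: False}
  {h: True, m: False}
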